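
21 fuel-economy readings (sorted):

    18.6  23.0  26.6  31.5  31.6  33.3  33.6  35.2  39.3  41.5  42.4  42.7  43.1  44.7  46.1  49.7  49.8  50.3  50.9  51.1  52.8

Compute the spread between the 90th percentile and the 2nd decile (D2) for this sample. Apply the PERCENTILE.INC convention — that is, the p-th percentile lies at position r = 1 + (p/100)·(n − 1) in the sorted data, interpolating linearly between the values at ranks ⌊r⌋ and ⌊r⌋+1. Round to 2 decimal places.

19.30

n = 21.
P20: r = 5 (integer) → 31.6.
P90: r = 19 (integer) → 50.9.
Difference: 50.9 − 31.6 = 19.3.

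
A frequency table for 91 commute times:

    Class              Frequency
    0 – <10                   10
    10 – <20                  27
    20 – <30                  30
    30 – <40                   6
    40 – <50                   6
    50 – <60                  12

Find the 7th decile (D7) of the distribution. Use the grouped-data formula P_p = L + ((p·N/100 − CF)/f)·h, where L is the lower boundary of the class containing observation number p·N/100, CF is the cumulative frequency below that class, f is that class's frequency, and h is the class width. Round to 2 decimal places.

N = 91; target position k = 70/100 · 91 = 63.7.
Cumulative frequencies: 10, 37, 67, 73, 79, 91.
Observation 63.7 falls in the class 20 – <30.
L = 20, CF = 37, f = 30, h = 10.
P70 = 20 + ((63.7 − 37)/30)·10 = 20 + 8.9 = 28.9.

28.90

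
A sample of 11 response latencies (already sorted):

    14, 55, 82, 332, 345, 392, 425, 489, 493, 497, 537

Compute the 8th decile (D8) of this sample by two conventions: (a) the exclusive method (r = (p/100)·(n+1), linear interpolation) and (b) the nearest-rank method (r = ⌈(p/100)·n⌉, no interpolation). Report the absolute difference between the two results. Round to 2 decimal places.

n = 11.
(a) r = 9.6; between ranks 9 (493) and 10 (497): 495.4.
(b) the nearest-rank method: rank 9 → 493.
|495.4 − 493| = 2.4.

2.40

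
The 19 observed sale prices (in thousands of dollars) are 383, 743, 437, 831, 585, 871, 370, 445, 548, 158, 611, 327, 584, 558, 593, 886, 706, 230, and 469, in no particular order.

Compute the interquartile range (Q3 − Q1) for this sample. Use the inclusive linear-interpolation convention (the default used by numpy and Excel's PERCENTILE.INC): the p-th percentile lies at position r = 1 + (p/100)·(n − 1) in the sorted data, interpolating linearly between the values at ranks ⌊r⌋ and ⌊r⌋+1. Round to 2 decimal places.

Sorted: 158, 230, 327, 370, 383, 437, 445, 469, 548, 558, 584, 585, 593, 611, 706, 743, 831, 871, 886.
n = 19.
P25: r = 5.5; ranks 5–6 are 383, 437; interpolating gives 410.
P75: r = 14.5; ranks 14–15 are 611, 706; interpolating gives 658.5.
Difference: 658.5 − 410 = 248.5.

248.50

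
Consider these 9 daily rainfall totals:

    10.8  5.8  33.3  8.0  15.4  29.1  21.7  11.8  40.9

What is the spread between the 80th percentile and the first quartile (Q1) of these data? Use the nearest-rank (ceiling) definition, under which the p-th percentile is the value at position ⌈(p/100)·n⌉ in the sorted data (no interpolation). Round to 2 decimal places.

22.50

Sorted: 5.8, 8.0, 10.8, 11.8, 15.4, 21.7, 29.1, 33.3, 40.9.
n = 9.
P25: rank ⌈25/100·9⌉ = 3 → 10.8.
P80: rank ⌈80/100·9⌉ = 8 → 33.3.
Difference: 33.3 − 10.8 = 22.5.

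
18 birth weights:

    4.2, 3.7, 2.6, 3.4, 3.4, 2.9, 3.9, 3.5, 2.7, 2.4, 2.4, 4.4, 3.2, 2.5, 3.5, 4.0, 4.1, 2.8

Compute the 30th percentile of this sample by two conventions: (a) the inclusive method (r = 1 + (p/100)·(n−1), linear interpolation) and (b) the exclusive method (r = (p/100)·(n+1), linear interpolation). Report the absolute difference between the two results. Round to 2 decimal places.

Sorted: 2.4, 2.4, 2.5, 2.6, 2.7, 2.8, 2.9, 3.2, 3.4, 3.4, 3.5, 3.5, 3.7, 3.9, 4.0, 4.1, 4.2, 4.4.
n = 18.
(a) r = 6.1; between ranks 6 (2.8) and 7 (2.9): 2.81.
(b) r = 5.7; between ranks 5 (2.7) and 6 (2.8): 2.77.
|2.81 − 2.77| = 0.04.

0.04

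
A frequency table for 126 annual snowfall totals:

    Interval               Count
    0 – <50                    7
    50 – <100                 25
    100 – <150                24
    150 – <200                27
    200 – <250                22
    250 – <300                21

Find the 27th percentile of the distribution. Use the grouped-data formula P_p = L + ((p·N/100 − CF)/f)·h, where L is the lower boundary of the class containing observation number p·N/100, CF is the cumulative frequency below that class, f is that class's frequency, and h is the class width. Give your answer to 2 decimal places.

N = 126; target position k = 27/100 · 126 = 34.02.
Cumulative frequencies: 7, 32, 56, 83, 105, 126.
Observation 34.02 falls in the class 100 – <150.
L = 100, CF = 32, f = 24, h = 50.
P27 = 100 + ((34.02 − 32)/24)·50 = 100 + 4.20833 = 104.208.

104.21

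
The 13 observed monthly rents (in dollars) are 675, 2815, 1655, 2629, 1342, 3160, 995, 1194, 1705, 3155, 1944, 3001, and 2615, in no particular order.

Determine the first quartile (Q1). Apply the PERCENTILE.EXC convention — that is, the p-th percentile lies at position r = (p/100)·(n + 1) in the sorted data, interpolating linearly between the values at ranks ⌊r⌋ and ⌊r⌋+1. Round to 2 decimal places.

1268.00

Sorted: 675, 995, 1194, 1342, 1655, 1705, 1944, 2615, 2629, 2815, 3001, 3155, 3160.
n = 13.
r = (25/100)·(13 + 1) = 3.5.
Rank 3 is 1194 and rank 4 is 1342.
Interpolate: 1194 + 0.5·(1342 − 1194) = 1194 + 0.5·148 = 1268.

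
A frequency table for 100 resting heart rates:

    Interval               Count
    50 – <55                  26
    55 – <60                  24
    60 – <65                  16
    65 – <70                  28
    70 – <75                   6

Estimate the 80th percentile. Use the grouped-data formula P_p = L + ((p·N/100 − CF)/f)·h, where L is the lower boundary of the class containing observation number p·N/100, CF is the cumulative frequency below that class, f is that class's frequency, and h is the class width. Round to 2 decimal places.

N = 100; target position k = 80/100 · 100 = 80.
Cumulative frequencies: 26, 50, 66, 94, 100.
Observation 80 falls in the class 65 – <70.
L = 65, CF = 66, f = 28, h = 5.
P80 = 65 + ((80 − 66)/28)·5 = 65 + 2.5 = 67.5.

67.50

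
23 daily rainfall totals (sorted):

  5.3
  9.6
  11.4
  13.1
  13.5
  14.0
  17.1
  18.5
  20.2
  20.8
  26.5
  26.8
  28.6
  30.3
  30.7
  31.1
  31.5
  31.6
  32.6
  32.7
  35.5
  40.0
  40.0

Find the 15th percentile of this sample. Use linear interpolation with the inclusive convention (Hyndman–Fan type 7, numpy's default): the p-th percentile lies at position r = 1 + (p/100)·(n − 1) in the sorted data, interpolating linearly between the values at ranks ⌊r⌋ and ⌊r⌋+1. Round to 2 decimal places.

n = 23.
r = 1 + (15/100)·(23 − 1) = 1 + 3.3 = 4.3.
Rank 4 is 13.1 and rank 5 is 13.5.
Interpolate: 13.1 + 0.3·(13.5 − 13.1) = 13.1 + 0.3·0.4 = 13.22.

13.22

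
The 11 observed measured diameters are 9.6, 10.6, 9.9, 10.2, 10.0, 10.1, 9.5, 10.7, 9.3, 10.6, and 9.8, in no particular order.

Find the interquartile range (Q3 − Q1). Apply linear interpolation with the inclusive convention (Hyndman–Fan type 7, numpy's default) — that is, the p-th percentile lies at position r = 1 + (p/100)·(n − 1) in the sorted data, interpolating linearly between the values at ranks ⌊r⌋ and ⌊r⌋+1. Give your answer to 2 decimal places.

0.70

Sorted: 9.3, 9.5, 9.6, 9.8, 9.9, 10.0, 10.1, 10.2, 10.6, 10.6, 10.7.
n = 11.
P25: r = 3.5; ranks 3–4 are 9.6, 9.8; interpolating gives 9.7.
P75: r = 8.5; ranks 8–9 are 10.2, 10.6; interpolating gives 10.4.
Difference: 10.4 − 9.7 = 0.7.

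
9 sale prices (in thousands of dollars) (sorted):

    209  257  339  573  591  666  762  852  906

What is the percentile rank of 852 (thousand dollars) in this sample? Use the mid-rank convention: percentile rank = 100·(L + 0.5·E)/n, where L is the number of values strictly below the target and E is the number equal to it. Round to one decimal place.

Count below 852: L = 7; count equal: E = 1; n = 9.
Percentile rank = 100·(7 + 0.5·1)/9 = 100·7.5/9 = 83.33.

83.3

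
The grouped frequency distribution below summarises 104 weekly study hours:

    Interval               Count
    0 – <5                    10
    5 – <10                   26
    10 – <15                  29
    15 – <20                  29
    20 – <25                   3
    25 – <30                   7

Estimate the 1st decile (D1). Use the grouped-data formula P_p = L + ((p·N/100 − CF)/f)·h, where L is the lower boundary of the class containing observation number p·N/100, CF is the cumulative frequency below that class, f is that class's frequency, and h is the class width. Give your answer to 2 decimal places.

5.08

N = 104; target position k = 10/100 · 104 = 10.4.
Cumulative frequencies: 10, 36, 65, 94, 97, 104.
Observation 10.4 falls in the class 5 – <10.
L = 5, CF = 10, f = 26, h = 5.
P10 = 5 + ((10.4 − 10)/26)·5 = 5 + 0.0769231 = 5.07692.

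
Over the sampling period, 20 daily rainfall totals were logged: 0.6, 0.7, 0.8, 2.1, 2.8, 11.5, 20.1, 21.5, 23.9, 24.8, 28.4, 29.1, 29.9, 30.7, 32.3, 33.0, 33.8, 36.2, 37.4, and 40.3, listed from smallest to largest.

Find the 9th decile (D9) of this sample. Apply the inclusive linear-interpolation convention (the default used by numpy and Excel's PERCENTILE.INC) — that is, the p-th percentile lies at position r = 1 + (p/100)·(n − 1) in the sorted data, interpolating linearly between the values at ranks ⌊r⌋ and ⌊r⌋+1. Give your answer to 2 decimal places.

n = 20.
r = 1 + (90/100)·(20 − 1) = 1 + 17.1 = 18.1.
Rank 18 is 36.2 and rank 19 is 37.4.
Interpolate: 36.2 + 0.1·(37.4 − 36.2) = 36.2 + 0.1·1.2 = 36.32.

36.32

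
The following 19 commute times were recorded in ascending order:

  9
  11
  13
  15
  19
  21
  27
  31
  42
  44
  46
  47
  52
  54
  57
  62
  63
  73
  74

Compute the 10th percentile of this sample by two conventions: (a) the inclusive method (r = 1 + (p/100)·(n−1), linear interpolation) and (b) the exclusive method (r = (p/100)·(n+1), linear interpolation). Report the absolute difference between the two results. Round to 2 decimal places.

n = 19.
(a) r = 2.8; between ranks 2 (11) and 3 (13): 12.6.
(b) r = 2 → value at rank 2 = 11.
|12.6 − 11| = 1.6.

1.60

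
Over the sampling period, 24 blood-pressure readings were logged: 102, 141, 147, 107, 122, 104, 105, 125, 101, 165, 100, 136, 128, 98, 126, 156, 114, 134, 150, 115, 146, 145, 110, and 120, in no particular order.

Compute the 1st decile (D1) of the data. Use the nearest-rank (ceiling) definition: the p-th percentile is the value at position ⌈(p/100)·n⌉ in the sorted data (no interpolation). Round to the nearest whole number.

101

Sorted: 98, 100, 101, 102, 104, 105, 107, 110, 114, 115, 120, 122, 125, 126, 128, 134, 136, 141, 145, 146, 147, 150, 156, 165.
n = 24.
Position = ⌈10/100 · 24⌉ = ⌈2.4⌉ = 3.
The value at rank 3 is 101.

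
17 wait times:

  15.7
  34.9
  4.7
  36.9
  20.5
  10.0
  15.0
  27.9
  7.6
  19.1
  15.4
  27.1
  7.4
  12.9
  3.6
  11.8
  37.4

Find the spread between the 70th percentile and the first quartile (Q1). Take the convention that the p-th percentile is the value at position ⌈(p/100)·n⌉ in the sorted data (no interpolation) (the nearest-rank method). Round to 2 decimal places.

10.50

Sorted: 3.6, 4.7, 7.4, 7.6, 10.0, 11.8, 12.9, 15.0, 15.4, 15.7, 19.1, 20.5, 27.1, 27.9, 34.9, 36.9, 37.4.
n = 17.
P25: rank ⌈25/100·17⌉ = 5 → 10.
P70: rank ⌈70/100·17⌉ = 12 → 20.5.
Difference: 20.5 − 10 = 10.5.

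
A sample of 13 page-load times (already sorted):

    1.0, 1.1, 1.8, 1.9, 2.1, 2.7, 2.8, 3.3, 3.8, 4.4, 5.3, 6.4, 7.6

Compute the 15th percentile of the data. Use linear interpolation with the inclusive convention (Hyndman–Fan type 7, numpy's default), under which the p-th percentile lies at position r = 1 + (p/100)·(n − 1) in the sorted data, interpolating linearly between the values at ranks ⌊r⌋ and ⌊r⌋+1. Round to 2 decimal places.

1.66

n = 13.
r = 1 + (15/100)·(13 − 1) = 1 + 1.8 = 2.8.
Rank 2 is 1.1 and rank 3 is 1.8.
Interpolate: 1.1 + 0.8·(1.8 − 1.1) = 1.1 + 0.8·0.7 = 1.66.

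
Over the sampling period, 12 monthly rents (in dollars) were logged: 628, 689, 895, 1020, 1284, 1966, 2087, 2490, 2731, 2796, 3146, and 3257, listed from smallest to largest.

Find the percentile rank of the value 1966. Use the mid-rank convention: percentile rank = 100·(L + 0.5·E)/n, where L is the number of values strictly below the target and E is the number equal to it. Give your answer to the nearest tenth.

45.8

Count below 1966: L = 5; count equal: E = 1; n = 12.
Percentile rank = 100·(5 + 0.5·1)/12 = 100·5.5/12 = 45.83.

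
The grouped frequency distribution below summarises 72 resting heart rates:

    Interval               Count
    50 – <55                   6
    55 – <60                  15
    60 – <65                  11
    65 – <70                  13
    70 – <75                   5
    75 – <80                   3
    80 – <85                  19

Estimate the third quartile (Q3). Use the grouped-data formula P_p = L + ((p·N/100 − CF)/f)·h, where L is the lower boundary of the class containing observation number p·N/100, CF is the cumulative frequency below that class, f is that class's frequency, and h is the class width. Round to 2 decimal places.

80.26

N = 72; target position k = 75/100 · 72 = 54.
Cumulative frequencies: 6, 21, 32, 45, 50, 53, 72.
Observation 54 falls in the class 80 – <85.
L = 80, CF = 53, f = 19, h = 5.
P75 = 80 + ((54 − 53)/19)·5 = 80 + 0.263158 = 80.2632.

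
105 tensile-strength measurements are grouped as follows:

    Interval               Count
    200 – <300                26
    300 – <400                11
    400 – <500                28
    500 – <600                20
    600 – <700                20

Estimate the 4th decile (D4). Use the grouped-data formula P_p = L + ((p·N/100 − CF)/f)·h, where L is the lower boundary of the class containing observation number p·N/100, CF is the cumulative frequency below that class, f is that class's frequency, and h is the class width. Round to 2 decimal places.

N = 105; target position k = 40/100 · 105 = 42.
Cumulative frequencies: 26, 37, 65, 85, 105.
Observation 42 falls in the class 400 – <500.
L = 400, CF = 37, f = 28, h = 100.
P40 = 400 + ((42 − 37)/28)·100 = 400 + 17.8571 = 417.857.

417.86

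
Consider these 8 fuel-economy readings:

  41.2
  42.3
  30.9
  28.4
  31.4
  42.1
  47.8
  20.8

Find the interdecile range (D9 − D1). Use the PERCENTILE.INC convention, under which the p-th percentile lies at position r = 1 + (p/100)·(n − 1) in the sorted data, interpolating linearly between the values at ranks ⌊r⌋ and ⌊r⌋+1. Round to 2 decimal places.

Sorted: 20.8, 28.4, 30.9, 31.4, 41.2, 42.1, 42.3, 47.8.
n = 8.
P10: r = 1.7; ranks 1–2 are 20.8, 28.4; interpolating gives 26.12.
P90: r = 7.3; ranks 7–8 are 42.3, 47.8; interpolating gives 43.95.
Difference: 43.95 − 26.12 = 17.83.

17.83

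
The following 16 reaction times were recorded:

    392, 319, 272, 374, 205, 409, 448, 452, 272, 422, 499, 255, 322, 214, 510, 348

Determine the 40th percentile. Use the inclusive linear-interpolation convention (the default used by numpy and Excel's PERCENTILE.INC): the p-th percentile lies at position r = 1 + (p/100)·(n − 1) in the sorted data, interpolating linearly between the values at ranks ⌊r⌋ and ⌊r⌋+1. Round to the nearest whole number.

322

Sorted: 205, 214, 255, 272, 272, 319, 322, 348, 374, 392, 409, 422, 448, 452, 499, 510.
n = 16.
r = 1 + (40/100)·(16 − 1) = 1 + 6 = 7.
r is an integer, so P40 is the value at rank 7: 322.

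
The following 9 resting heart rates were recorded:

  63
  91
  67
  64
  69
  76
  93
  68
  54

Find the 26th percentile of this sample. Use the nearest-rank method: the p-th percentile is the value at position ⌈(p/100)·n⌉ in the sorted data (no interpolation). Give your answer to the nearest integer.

64

Sorted: 54, 63, 64, 67, 68, 69, 76, 91, 93.
n = 9.
Position = ⌈26/100 · 9⌉ = ⌈2.34⌉ = 3.
The value at rank 3 is 64.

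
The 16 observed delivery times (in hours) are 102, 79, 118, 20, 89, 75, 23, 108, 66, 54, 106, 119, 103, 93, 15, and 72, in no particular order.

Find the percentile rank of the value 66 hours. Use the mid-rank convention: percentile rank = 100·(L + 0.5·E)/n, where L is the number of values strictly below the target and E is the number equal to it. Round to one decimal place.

28.1

Sorted: 15, 20, 23, 54, 66, 72, 75, 79, 89, 93, 102, 103, 106, 108, 118, 119.
Count below 66: L = 4; count equal: E = 1; n = 16.
Percentile rank = 100·(4 + 0.5·1)/16 = 100·4.5/16 = 28.12.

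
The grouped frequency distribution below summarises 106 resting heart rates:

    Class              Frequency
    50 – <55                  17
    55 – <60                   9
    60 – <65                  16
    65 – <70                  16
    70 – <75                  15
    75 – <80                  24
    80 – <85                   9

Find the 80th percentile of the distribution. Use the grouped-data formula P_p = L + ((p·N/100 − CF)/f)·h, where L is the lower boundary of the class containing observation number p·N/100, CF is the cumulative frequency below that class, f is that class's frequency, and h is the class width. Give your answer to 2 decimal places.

N = 106; target position k = 80/100 · 106 = 84.8.
Cumulative frequencies: 17, 26, 42, 58, 73, 97, 106.
Observation 84.8 falls in the class 75 – <80.
L = 75, CF = 73, f = 24, h = 5.
P80 = 75 + ((84.8 − 73)/24)·5 = 75 + 2.45833 = 77.4583.

77.46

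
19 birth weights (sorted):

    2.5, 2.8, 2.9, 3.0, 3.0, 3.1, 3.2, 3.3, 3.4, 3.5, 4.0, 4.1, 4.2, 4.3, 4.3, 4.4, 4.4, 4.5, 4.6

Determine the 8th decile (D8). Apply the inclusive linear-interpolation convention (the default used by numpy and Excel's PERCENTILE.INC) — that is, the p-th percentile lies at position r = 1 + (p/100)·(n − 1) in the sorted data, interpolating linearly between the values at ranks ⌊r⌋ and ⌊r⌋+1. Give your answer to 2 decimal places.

4.34

n = 19.
r = 1 + (80/100)·(19 − 1) = 1 + 14.4 = 15.4.
Rank 15 is 4.3 and rank 16 is 4.4.
Interpolate: 4.3 + 0.4·(4.4 − 4.3) = 4.3 + 0.4·0.1 = 4.34.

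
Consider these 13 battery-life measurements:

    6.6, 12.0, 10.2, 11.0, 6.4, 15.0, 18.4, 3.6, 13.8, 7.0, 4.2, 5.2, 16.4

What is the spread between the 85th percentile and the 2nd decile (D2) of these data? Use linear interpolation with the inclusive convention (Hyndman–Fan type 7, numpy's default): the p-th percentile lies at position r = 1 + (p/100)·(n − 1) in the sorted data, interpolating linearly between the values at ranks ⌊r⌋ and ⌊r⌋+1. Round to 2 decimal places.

Sorted: 3.6, 4.2, 5.2, 6.4, 6.6, 7.0, 10.2, 11.0, 12.0, 13.8, 15.0, 16.4, 18.4.
n = 13.
P20: r = 3.4; ranks 3–4 are 5.2, 6.4; interpolating gives 5.68.
P85: r = 11.2; ranks 11–12 are 15.0, 16.4; interpolating gives 15.28.
Difference: 15.28 − 5.68 = 9.6.

9.60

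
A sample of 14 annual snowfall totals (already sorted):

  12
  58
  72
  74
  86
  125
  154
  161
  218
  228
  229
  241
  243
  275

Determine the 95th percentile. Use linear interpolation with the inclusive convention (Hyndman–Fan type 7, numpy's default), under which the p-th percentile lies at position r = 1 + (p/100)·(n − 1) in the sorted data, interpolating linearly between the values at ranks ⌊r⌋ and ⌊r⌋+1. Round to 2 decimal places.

254.20

n = 14.
r = 1 + (95/100)·(14 − 1) = 1 + 12.35 = 13.35.
Rank 13 is 243 and rank 14 is 275.
Interpolate: 243 + 0.35·(275 − 243) = 243 + 0.35·32 = 254.2.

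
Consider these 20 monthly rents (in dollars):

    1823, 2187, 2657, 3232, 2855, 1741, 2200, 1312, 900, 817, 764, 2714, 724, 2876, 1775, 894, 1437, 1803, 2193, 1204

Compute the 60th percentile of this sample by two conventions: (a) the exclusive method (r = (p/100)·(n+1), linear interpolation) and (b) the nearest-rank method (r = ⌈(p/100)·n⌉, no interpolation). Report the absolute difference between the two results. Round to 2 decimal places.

218.40

Sorted: 724, 764, 817, 894, 900, 1204, 1312, 1437, 1741, 1775, 1803, 1823, 2187, 2193, 2200, 2657, 2714, 2855, 2876, 3232.
n = 20.
(a) r = 12.6; between ranks 12 (1823) and 13 (2187): 2041.4.
(b) the nearest-rank method: rank 12 → 1823.
|2041.4 − 1823| = 218.4.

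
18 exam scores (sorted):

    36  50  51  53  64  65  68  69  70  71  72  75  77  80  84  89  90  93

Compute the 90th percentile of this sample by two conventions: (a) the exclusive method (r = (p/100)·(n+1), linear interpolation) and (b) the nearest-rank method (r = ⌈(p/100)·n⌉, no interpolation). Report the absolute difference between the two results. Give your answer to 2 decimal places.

n = 18.
(a) r = 17.1; between ranks 17 (90) and 18 (93): 90.3.
(b) the nearest-rank method: rank 17 → 90.
|90.3 − 90| = 0.3.

0.30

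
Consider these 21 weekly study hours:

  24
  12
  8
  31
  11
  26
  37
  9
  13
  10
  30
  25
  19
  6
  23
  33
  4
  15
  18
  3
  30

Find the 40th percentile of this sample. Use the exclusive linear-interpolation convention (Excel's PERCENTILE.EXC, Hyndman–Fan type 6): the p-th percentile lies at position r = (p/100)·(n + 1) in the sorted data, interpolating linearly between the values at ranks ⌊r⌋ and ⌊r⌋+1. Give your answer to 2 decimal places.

Sorted: 3, 4, 6, 8, 9, 10, 11, 12, 13, 15, 18, 19, 23, 24, 25, 26, 30, 30, 31, 33, 37.
n = 21.
r = (40/100)·(21 + 1) = 8.8.
Rank 8 is 12 and rank 9 is 13.
Interpolate: 12 + 0.8·(13 − 12) = 12 + 0.8·1 = 12.8.

12.80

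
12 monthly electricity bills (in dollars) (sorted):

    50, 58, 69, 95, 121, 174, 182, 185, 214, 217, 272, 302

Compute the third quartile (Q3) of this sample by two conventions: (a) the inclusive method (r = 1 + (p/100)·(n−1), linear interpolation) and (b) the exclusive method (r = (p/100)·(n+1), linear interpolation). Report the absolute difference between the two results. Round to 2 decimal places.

1.50

n = 12.
(a) r = 9.25; between ranks 9 (214) and 10 (217): 214.75.
(b) r = 9.75; between ranks 9 (214) and 10 (217): 216.25.
|214.75 − 216.25| = 1.5.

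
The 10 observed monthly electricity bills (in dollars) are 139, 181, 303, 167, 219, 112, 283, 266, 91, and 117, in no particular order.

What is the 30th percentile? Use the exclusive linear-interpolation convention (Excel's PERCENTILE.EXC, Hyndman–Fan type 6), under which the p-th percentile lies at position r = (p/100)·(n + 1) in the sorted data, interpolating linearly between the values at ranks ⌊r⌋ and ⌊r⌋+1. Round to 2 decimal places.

123.60

Sorted: 91, 112, 117, 139, 167, 181, 219, 266, 283, 303.
n = 10.
r = (30/100)·(10 + 1) = 3.3.
Rank 3 is 117 and rank 4 is 139.
Interpolate: 117 + 0.3·(139 − 117) = 117 + 0.3·22 = 123.6.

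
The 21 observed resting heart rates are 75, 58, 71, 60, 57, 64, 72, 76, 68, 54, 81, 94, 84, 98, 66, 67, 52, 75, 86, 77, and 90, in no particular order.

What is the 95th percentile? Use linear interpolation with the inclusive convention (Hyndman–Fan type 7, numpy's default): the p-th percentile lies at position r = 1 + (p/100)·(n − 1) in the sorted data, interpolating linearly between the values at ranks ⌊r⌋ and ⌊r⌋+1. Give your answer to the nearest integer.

Sorted: 52, 54, 57, 58, 60, 64, 66, 67, 68, 71, 72, 75, 75, 76, 77, 81, 84, 86, 90, 94, 98.
n = 21.
r = 1 + (95/100)·(21 − 1) = 1 + 19 = 20.
r is an integer, so P95 is the value at rank 20: 94.

94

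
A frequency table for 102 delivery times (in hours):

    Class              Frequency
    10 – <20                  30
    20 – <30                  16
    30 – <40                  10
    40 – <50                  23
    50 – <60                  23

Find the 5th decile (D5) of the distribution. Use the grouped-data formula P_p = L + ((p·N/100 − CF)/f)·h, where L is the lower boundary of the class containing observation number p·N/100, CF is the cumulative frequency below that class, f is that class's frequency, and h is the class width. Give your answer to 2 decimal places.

N = 102; target position k = 50/100 · 102 = 51.
Cumulative frequencies: 30, 46, 56, 79, 102.
Observation 51 falls in the class 30 – <40.
L = 30, CF = 46, f = 10, h = 10.
P50 = 30 + ((51 − 46)/10)·10 = 30 + 5 = 35.

35.00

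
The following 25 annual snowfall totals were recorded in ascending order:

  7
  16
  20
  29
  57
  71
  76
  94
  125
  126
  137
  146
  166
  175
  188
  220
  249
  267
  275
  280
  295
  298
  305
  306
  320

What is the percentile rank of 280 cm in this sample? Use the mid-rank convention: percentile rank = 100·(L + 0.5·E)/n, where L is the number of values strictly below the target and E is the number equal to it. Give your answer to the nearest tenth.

Count below 280: L = 19; count equal: E = 1; n = 25.
Percentile rank = 100·(19 + 0.5·1)/25 = 100·19.5/25 = 78.

78.0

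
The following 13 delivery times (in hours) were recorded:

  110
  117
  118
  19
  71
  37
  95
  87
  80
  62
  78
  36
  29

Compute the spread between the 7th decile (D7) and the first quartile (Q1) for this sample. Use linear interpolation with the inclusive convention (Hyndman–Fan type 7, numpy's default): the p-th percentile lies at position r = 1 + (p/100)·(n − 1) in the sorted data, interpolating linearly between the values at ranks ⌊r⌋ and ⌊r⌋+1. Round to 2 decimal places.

53.20

Sorted: 19, 29, 36, 37, 62, 71, 78, 80, 87, 95, 110, 117, 118.
n = 13.
P25: r = 4 (integer) → 37.
P70: r = 9.4; ranks 9–10 are 87, 95; interpolating gives 90.2.
Difference: 90.2 − 37 = 53.2.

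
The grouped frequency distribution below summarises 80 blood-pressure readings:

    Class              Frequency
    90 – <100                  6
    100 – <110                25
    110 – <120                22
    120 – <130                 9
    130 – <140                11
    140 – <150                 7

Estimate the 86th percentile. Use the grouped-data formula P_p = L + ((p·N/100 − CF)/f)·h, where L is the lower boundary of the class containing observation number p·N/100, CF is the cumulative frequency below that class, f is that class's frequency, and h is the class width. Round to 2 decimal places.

N = 80; target position k = 86/100 · 80 = 68.8.
Cumulative frequencies: 6, 31, 53, 62, 73, 80.
Observation 68.8 falls in the class 130 – <140.
L = 130, CF = 62, f = 11, h = 10.
P86 = 130 + ((68.8 − 62)/11)·10 = 130 + 6.18182 = 136.182.

136.18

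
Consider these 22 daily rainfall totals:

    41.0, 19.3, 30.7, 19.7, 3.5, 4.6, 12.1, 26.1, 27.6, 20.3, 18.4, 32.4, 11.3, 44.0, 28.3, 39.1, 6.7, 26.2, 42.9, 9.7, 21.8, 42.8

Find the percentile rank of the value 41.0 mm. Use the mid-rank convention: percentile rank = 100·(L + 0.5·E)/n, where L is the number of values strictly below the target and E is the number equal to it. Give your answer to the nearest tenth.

Sorted: 3.5, 4.6, 6.7, 9.7, 11.3, 12.1, 18.4, 19.3, 19.7, 20.3, 21.8, 26.1, 26.2, 27.6, 28.3, 30.7, 32.4, 39.1, 41.0, 42.8, 42.9, 44.0.
Count below 41.0: L = 18; count equal: E = 1; n = 22.
Percentile rank = 100·(18 + 0.5·1)/22 = 100·18.5/22 = 84.09.

84.1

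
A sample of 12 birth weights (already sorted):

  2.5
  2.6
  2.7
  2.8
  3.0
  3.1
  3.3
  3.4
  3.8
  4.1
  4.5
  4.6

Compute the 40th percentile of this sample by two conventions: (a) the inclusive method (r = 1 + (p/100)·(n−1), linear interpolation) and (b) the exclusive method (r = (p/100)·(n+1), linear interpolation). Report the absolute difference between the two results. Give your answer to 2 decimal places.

0.02

n = 12.
(a) r = 5.4; between ranks 5 (3.0) and 6 (3.1): 3.04.
(b) r = 5.2; between ranks 5 (3.0) and 6 (3.1): 3.02.
|3.04 − 3.02| = 0.02.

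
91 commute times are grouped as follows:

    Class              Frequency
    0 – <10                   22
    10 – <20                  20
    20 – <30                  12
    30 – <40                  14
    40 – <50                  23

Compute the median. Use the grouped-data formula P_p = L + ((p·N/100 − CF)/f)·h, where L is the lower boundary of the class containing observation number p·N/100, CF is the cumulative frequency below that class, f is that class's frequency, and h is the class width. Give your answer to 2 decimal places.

N = 91; target position k = 50/100 · 91 = 45.5.
Cumulative frequencies: 22, 42, 54, 68, 91.
Observation 45.5 falls in the class 20 – <30.
L = 20, CF = 42, f = 12, h = 10.
P50 = 20 + ((45.5 − 42)/12)·10 = 20 + 2.91667 = 22.9167.

22.92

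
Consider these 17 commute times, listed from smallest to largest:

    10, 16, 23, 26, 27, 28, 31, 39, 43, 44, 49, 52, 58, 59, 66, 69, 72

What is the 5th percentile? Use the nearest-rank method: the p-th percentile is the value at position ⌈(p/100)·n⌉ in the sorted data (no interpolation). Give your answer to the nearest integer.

n = 17.
Position = ⌈5/100 · 17⌉ = ⌈0.85⌉ = 1.
The value at rank 1 is 10.

10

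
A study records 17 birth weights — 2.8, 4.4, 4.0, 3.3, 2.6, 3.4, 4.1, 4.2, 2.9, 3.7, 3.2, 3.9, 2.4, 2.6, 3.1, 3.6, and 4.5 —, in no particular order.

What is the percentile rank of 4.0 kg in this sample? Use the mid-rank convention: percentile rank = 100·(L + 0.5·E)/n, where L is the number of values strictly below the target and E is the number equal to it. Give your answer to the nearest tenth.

73.5

Sorted: 2.4, 2.6, 2.6, 2.8, 2.9, 3.1, 3.2, 3.3, 3.4, 3.6, 3.7, 3.9, 4.0, 4.1, 4.2, 4.4, 4.5.
Count below 4.0: L = 12; count equal: E = 1; n = 17.
Percentile rank = 100·(12 + 0.5·1)/17 = 100·12.5/17 = 73.53.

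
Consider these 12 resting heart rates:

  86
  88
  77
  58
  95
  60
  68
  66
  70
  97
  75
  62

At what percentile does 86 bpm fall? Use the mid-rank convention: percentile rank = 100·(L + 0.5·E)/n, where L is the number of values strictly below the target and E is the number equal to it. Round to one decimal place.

70.8

Sorted: 58, 60, 62, 66, 68, 70, 75, 77, 86, 88, 95, 97.
Count below 86: L = 8; count equal: E = 1; n = 12.
Percentile rank = 100·(8 + 0.5·1)/12 = 100·8.5/12 = 70.83.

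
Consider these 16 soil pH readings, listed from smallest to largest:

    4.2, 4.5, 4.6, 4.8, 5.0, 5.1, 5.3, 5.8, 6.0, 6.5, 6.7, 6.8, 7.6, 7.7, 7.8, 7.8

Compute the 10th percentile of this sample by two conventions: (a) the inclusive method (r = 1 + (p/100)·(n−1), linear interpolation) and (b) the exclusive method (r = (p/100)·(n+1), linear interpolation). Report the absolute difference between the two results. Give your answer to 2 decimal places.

n = 16.
(a) r = 2.5; between ranks 2 (4.5) and 3 (4.6): 4.55.
(b) r = 1.7; between ranks 1 (4.2) and 2 (4.5): 4.41.
|4.55 − 4.41| = 0.14.

0.14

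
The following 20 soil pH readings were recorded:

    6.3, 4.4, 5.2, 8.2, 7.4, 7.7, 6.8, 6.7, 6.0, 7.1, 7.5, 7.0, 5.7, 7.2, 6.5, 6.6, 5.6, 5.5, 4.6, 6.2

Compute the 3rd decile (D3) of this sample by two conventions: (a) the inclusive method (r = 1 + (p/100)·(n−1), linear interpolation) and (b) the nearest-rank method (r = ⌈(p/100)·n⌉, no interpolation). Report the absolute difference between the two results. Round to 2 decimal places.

0.21

Sorted: 4.4, 4.6, 5.2, 5.5, 5.6, 5.7, 6.0, 6.2, 6.3, 6.5, 6.6, 6.7, 6.8, 7.0, 7.1, 7.2, 7.4, 7.5, 7.7, 8.2.
n = 20.
(a) r = 6.7; between ranks 6 (5.7) and 7 (6.0): 5.91.
(b) the nearest-rank method: rank 6 → 5.7.
|5.91 − 5.7| = 0.21.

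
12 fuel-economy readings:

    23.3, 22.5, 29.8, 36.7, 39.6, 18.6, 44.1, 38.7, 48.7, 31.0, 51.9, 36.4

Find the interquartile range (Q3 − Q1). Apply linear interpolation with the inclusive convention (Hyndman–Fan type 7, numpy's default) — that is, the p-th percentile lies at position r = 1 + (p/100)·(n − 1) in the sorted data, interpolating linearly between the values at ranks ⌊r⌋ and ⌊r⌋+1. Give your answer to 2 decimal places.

12.55

Sorted: 18.6, 22.5, 23.3, 29.8, 31.0, 36.4, 36.7, 38.7, 39.6, 44.1, 48.7, 51.9.
n = 12.
P25: r = 3.75; ranks 3–4 are 23.3, 29.8; interpolating gives 28.175.
P75: r = 9.25; ranks 9–10 are 39.6, 44.1; interpolating gives 40.725.
Difference: 40.725 − 28.175 = 12.55.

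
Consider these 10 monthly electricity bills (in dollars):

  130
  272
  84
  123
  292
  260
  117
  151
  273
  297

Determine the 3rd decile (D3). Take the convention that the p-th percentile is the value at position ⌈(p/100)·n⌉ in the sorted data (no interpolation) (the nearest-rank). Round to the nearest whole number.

123

Sorted: 84, 117, 123, 130, 151, 260, 272, 273, 292, 297.
n = 10.
Position = ⌈30/100 · 10⌉ = ⌈3⌉ = 3.
The value at rank 3 is 123.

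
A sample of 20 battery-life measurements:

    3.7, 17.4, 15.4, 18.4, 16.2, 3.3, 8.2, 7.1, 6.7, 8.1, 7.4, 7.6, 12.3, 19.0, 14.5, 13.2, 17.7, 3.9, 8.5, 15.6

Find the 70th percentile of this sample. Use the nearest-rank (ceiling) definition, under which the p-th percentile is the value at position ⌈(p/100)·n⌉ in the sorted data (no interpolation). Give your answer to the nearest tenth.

15.4

Sorted: 3.3, 3.7, 3.9, 6.7, 7.1, 7.4, 7.6, 8.1, 8.2, 8.5, 12.3, 13.2, 14.5, 15.4, 15.6, 16.2, 17.4, 17.7, 18.4, 19.0.
n = 20.
Position = ⌈70/100 · 20⌉ = ⌈14⌉ = 14.
The value at rank 14 is 15.4.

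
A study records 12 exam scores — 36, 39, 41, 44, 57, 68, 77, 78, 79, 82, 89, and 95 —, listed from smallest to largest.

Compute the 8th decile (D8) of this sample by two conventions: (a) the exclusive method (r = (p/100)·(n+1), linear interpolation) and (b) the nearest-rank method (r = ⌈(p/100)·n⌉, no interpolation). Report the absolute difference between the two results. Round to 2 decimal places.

2.80

n = 12.
(a) r = 10.4; between ranks 10 (82) and 11 (89): 84.8.
(b) the nearest-rank method: rank 10 → 82.
|84.8 − 82| = 2.8.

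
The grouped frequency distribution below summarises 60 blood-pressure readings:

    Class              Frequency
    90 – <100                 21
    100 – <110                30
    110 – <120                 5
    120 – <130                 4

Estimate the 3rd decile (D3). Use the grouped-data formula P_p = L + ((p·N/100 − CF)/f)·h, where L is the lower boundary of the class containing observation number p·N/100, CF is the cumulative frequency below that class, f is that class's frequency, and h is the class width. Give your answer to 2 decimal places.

98.57

N = 60; target position k = 30/100 · 60 = 18.
Cumulative frequencies: 21, 51, 56, 60.
Observation 18 falls in the class 90 – <100.
L = 90, CF = 0, f = 21, h = 10.
P30 = 90 + ((18 − 0)/21)·10 = 90 + 8.57143 = 98.5714.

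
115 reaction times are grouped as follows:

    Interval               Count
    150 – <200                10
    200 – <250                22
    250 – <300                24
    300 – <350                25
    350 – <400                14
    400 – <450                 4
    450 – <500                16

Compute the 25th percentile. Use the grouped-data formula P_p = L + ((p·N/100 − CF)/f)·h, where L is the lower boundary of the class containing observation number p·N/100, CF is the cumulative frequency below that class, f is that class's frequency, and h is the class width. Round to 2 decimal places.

242.61

N = 115; target position k = 25/100 · 115 = 28.75.
Cumulative frequencies: 10, 32, 56, 81, 95, 99, 115.
Observation 28.75 falls in the class 200 – <250.
L = 200, CF = 10, f = 22, h = 50.
P25 = 200 + ((28.75 − 10)/22)·50 = 200 + 42.6136 = 242.614.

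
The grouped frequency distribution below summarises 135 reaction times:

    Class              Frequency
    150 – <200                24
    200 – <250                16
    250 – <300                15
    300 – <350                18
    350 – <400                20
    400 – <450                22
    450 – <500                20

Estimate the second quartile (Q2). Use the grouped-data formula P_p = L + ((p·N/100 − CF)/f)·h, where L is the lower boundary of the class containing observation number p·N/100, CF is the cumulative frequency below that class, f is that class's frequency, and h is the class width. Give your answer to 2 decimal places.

N = 135; target position k = 50/100 · 135 = 67.5.
Cumulative frequencies: 24, 40, 55, 73, 93, 115, 135.
Observation 67.5 falls in the class 300 – <350.
L = 300, CF = 55, f = 18, h = 50.
P50 = 300 + ((67.5 − 55)/18)·50 = 300 + 34.7222 = 334.722.

334.72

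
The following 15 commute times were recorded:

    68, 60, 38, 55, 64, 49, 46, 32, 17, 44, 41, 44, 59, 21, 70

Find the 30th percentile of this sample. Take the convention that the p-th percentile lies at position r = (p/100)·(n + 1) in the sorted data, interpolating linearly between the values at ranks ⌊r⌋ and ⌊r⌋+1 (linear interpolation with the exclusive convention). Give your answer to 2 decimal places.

Sorted: 17, 21, 32, 38, 41, 44, 44, 46, 49, 55, 59, 60, 64, 68, 70.
n = 15.
r = (30/100)·(15 + 1) = 4.8.
Rank 4 is 38 and rank 5 is 41.
Interpolate: 38 + 0.8·(41 − 38) = 38 + 0.8·3 = 40.4.

40.40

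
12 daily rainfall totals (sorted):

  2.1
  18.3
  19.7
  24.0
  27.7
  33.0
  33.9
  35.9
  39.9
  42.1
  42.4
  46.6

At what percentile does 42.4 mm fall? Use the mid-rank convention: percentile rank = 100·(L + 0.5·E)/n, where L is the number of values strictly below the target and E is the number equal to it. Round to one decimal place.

87.5

Count below 42.4: L = 10; count equal: E = 1; n = 12.
Percentile rank = 100·(10 + 0.5·1)/12 = 100·10.5/12 = 87.5.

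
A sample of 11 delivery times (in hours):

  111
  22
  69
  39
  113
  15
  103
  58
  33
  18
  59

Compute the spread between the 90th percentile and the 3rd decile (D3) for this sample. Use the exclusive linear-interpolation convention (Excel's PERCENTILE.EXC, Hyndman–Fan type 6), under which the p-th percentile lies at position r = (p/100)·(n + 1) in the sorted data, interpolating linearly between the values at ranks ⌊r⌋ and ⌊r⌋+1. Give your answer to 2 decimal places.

Sorted: 15, 18, 22, 33, 39, 58, 59, 69, 103, 111, 113.
n = 11.
P30: r = 3.6; ranks 3–4 are 22, 33; interpolating gives 28.6.
P90: r = 10.8; ranks 10–11 are 111, 113; interpolating gives 112.6.
Difference: 112.6 − 28.6 = 84.

84.00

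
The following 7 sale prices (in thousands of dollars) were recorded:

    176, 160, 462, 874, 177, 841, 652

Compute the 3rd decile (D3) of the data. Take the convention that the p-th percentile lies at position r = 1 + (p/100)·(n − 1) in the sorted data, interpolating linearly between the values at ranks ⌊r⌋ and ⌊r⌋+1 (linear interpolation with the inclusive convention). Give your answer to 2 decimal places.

Sorted: 160, 176, 177, 462, 652, 841, 874.
n = 7.
r = 1 + (30/100)·(7 − 1) = 1 + 1.8 = 2.8.
Rank 2 is 176 and rank 3 is 177.
Interpolate: 176 + 0.8·(177 − 176) = 176 + 0.8·1 = 176.8.

176.80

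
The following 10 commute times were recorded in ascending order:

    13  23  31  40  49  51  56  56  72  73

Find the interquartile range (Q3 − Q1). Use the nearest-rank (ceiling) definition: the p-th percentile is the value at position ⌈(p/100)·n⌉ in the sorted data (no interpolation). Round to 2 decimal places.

n = 10.
P25: rank ⌈25/100·10⌉ = 3 → 31.
P75: rank ⌈75/100·10⌉ = 8 → 56.
Difference: 56 − 31 = 25.

25.00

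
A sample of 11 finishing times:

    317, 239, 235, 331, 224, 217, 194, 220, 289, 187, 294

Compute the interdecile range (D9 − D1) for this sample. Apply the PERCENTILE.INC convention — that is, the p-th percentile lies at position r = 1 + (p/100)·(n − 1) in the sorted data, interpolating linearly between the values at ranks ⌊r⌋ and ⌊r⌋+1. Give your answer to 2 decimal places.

123.00

Sorted: 187, 194, 217, 220, 224, 235, 239, 289, 294, 317, 331.
n = 11.
P10: r = 2 (integer) → 194.
P90: r = 10 (integer) → 317.
Difference: 317 − 194 = 123.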